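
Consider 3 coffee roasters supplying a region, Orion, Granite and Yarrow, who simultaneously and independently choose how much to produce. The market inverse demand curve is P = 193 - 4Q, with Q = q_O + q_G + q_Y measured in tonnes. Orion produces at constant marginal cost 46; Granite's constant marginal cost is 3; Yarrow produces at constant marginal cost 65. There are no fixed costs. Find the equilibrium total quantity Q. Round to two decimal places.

Orion's profit: π_O = (193 - 4Q)q_O - (46q_O). Setting ∂π_O/∂q_O = 0: 147 - 8q_O - 4(q_G + q_Y) = 0.
Granite's profit: π_G = (193 - 4Q)q_G - (3q_G). Setting ∂π_G/∂q_G = 0: 190 - 8q_G - 4(q_O + q_Y) = 0.
Yarrow's profit: π_Y = (193 - 4Q)q_Y - (65q_Y). Setting ∂π_Y/∂q_Y = 0: 128 - 8q_Y - 4(q_O + q_G) = 0.
Summing all 3 equations gives 465 − 16Q = 0, hence Q = 465/16.
Back-substituting: q_O = (147 − 465/4)/4 = 123/16, q_G = (190 − 465/4)/4 = 295/16, q_Y = (128 − 465/4)/4 = 47/16.
Total output Q = 123/16 + 295/16 + 47/16 = 465/16.

29.06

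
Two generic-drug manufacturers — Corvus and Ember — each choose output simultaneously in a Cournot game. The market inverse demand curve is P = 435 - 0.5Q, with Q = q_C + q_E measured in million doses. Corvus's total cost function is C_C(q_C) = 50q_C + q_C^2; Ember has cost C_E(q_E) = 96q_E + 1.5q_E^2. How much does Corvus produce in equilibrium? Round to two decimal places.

116.64

Corvus's profit: π_C = (435 - 0.5Q)q_C - (50q_C + q_C²). Setting ∂π_C/∂q_C = 0: 385 - 3q_C - (1/2)(q_E) = 0.
Ember's first-order condition: 339 - 4q_E - (1/2)(q_C) = 0.
Best responses: q_C = (385 - (1/2)q_E)/3, q_E = (339 - (1/2)q_C)/4.
Substituting one into the other gives q_C = 116.6383 and q_E = 70.1702.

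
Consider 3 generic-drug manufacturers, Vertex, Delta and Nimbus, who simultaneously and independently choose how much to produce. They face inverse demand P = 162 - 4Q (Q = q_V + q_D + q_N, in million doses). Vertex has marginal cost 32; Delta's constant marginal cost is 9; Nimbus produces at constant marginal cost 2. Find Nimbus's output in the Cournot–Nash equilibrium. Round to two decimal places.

Vertex's profit: π_V = (162 - 4Q)q_V - (32q_V). Setting ∂π_V/∂q_V = 0: 130 - 8q_V - 4(q_D + q_N) = 0.
Delta's first-order condition: 153 - 8q_D - 4(q_V + q_N) = 0.
Nimbus's profit: π_N = (162 - 4Q)q_N - (2q_N). Setting ∂π_N/∂q_N = 0: 160 - 8q_N - 4(q_V + q_D) = 0.
Adding the 3 conditions: 443 − 8Q − 8Q = 0, i.e. Q = 443/16.
Back-substituting: q_V = (130 − 443/4)/4 = 77/16, q_D = (153 − 443/4)/4 = 169/16, q_N = (160 − 443/4)/4 = 197/16.

12.31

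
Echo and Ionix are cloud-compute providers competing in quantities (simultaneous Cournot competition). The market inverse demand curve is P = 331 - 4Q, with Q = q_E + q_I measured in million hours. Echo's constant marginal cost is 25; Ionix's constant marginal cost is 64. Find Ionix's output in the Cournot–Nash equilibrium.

19

Echo's profit: π_E = (331 - 4Q)q_E - (25q_E). Setting ∂π_E/∂q_E = 0: 306 - 8q_E - 4(q_I) = 0.
Ionix's first-order condition: 267 - 8q_I - 4(q_E) = 0.
So q_E = (306 - 4q_I)/8 and q_I = (267 - 4q_E)/8.
Solving the pair: q_E = 115/4, q_I = 19.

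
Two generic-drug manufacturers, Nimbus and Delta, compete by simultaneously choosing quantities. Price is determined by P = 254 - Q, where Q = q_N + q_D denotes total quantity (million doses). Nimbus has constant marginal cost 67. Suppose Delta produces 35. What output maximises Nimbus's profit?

76

With the rival's output fixed at 35, Nimbus's profit is π_N = (254 - 35 - q_N)q_N - (67q_N) = (219 - q_N)q_N - (67q_N).
∂π_N/∂q_N = 152 - 2q_N = 0, so q_N = 76.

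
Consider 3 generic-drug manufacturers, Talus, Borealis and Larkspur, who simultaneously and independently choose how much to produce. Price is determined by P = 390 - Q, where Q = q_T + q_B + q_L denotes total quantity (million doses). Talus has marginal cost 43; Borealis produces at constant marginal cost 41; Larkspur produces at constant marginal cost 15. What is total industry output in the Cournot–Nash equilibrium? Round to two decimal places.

267.75

Talus's profit: π_T = (390 - Q)q_T - (43q_T). Setting ∂π_T/∂q_T = 0: 347 - 2q_T - (q_B + q_L) = 0.
Borealis's first-order condition: 349 - 2q_B - (q_T + q_L) = 0.
Larkspur's profit: π_L = (390 - Q)q_L - (15q_L). Setting ∂π_L/∂q_L = 0: 375 - 2q_L - (q_T + q_B) = 0.
Adding the 3 conditions: 1071 − 2Q − 2Q = 0, i.e. Q = 1071/4.
Back-substituting: q_T = (347 − 1071/4) = 317/4, q_B = (349 − 1071/4) = 325/4, q_L = (375 − 1071/4) = 429/4.
Total output Q = 317/4 + 325/4 + 429/4 = 1071/4.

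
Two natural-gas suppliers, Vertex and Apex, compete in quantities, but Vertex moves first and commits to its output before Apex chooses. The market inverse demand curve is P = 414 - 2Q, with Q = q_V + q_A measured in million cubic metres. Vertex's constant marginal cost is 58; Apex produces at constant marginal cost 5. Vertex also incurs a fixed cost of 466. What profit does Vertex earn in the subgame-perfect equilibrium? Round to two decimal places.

5272.06

Solve by backward induction. Given q_V, the follower Apex maximises π_A = (414 - 2q_V - 2q_A)q_A - 5q_A.
Setting the follower's marginal profit to zero, 409 - 2q_V - 4q_A = 0, i.e. q_A = (409 - 2q_V)/4.
Vertex substitutes q_A(q_V) into its own profit: π_V = q_V(414 - 2q_V - (409 - 2q_V)/2) - 58q_V = (419/2 - q_V)q_V - 58q_V.
Leader FOC: 303/2 - 2q_V = 0, so q_V = 303/4.
Then q_A = (409 - 2·(303/4))/4 = 515/8.
Price P = 414 - 2·(1121/8) = 535/4.
Vertex's profit: (535/4 - 58)·(303/4) - 466 = 5272.0625.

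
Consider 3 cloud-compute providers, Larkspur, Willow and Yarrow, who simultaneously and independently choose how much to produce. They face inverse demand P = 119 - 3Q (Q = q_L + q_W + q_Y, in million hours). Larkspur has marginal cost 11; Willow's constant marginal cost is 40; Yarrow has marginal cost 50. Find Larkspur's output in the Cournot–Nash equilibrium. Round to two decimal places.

14.67

Larkspur's profit: π_L = (119 - 3Q)q_L - (11q_L). Setting ∂π_L/∂q_L = 0: 108 - 6q_L - 3(q_W + q_Y) = 0.
Willow's first-order condition: 79 - 6q_W - 3(q_L + q_Y) = 0.
Yarrow's profit: π_Y = (119 - 3Q)q_Y - (50q_Y). Setting ∂π_Y/∂q_Y = 0: 69 - 6q_Y - 3(q_L + q_W) = 0.
Summing all 3 equations gives 256 − 12Q = 0, hence Q = 64/3.
Back-substituting: q_L = (108 − 64)/3 = 44/3, q_W = (79 − 64)/3 = 5, q_Y = (69 − 64)/3 = 5/3.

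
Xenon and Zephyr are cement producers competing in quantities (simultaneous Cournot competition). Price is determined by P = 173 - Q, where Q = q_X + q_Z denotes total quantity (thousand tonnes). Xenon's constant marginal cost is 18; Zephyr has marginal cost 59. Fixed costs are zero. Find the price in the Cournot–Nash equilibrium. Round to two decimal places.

83.33

Xenon's profit: π_X = (173 - Q)q_X - (18q_X). Setting ∂π_X/∂q_X = 0: 155 - 2q_X - (q_Z) = 0.
Zephyr's first-order condition: 114 - 2q_Z - (q_X) = 0.
So q_X = (155 - q_Z)/2 and q_Z = (114 - q_X)/2.
Solving the pair: q_X = 196/3, q_Z = 73/3.
Total output Q = 269/3, so price P = 173 - 269/3 = 250/3.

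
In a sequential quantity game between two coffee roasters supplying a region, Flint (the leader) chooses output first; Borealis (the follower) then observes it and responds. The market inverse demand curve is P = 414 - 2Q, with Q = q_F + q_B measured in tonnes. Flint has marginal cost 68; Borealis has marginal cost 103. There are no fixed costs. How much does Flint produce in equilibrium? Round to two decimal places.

95.25

The follower Borealis best-responds to any q_F: π_B = (414 - 2Q)q_B - 103q_B.
∂π_B/∂q_B = 311 - 2q_F - 4q_B = 0 gives the reaction function q_B = (311 - 2q_F)/4.
The leader anticipates this reaction. Substituting into P = 414 - 2Q gives P = 517/2 - q_F, so π_F = (517/2 - q_F)q_F - 68q_F.
Leader FOC: 381/2 - 2q_F = 0, so q_F = 381/4.
Then q_B = (311 - 2·(381/4))/4 = 241/8.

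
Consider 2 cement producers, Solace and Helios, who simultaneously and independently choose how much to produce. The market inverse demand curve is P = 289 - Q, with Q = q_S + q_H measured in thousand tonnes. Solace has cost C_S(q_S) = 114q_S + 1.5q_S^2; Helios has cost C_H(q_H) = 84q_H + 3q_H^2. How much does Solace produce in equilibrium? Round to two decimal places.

30.64

Solace's profit: π_S = (289 - Q)q_S - (114q_S + (3/2)q_S²). Setting ∂π_S/∂q_S = 0: 175 - 5q_S - (q_H) = 0.
Helios's profit: π_H = (289 - Q)q_H - (84q_H + 3q_H²). Setting ∂π_H/∂q_H = 0: 205 - 8q_H - (q_S) = 0.
So q_S = (175 - q_H)/5 and q_H = (205 - q_S)/8.
Solving the pair: q_S = 1195/39, q_H = 850/39.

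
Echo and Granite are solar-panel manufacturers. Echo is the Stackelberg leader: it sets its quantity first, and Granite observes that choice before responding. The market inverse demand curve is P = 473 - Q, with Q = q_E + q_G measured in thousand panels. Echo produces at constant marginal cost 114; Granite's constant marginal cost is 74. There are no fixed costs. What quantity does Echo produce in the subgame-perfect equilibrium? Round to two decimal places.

159.50

Solve by backward induction. Given q_E, the follower Granite maximises π_G = (473 - q_E - q_G)q_G - 74q_G.
∂π_G/∂q_G = 399 - q_E - 2q_G = 0 gives the reaction function q_G = (399 - q_E)/2.
The leader anticipates this reaction. Substituting into P = 473 - Q gives P = 547/2 - (1/2)q_E, so π_E = (547/2 - (1/2)q_E)q_E - 114q_E.
Maximising: ∂π_E/∂q_E = 319/2 - q_E = 0, giving q_E = 319/2.
Then q_G = (399 - 319/2)/2 = 479/4.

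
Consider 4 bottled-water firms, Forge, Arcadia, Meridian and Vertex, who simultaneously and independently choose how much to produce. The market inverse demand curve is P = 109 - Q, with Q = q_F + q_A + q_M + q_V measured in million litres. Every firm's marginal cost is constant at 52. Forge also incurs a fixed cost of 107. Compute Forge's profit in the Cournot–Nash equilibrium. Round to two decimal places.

A representative firm's profit is π_i = q_i(109 - Q) - 52q_i.
Setting ∂π_i/∂q_i = 0 with rivals' quantities fixed: 57 - 2q_i - Σ_{j≠i} q_j = 0.
With identical firms every q_j equals q_i, so Σ_{j≠i} q_j = 3q_i and 57 = 5q_i, giving q_i = 57/5.
Price P = 109 - 228/5 = 317/5.
Forge's profit: (317/5 - 52)·(57/5) - 107 = 574/25.

22.96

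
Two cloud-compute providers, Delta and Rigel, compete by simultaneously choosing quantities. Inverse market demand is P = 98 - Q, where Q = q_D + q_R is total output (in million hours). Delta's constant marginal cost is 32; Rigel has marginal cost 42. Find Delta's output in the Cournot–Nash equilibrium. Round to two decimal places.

25.33

Delta's profit: π_D = (98 - Q)q_D - (32q_D). Setting ∂π_D/∂q_D = 0: 66 - 2q_D - (q_R) = 0.
Rigel's profit: π_R = (98 - Q)q_R - (42q_R). Setting ∂π_R/∂q_R = 0: 56 - 2q_R - (q_D) = 0.
Rearranging gives the reaction functions q_D = (66 - q_R)/2 and q_R = (56 - q_D)/2.
Solving the pair: q_D = 76/3, q_R = 46/3.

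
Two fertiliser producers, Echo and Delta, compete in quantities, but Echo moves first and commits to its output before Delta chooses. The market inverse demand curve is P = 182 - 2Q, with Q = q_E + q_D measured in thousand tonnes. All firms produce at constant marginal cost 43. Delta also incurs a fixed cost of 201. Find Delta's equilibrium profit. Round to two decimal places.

The follower Delta best-responds to any q_E: π_D = (182 - 2Q)q_D - 43q_D.
Setting the follower's marginal profit to zero, 139 - 2q_E - 4q_D = 0, i.e. q_D = (139 - 2q_E)/4.
Echo substitutes q_D(q_E) into its own profit: π_E = q_E(182 - 2q_E - (139 - 2q_E)/2) - 43q_E = (225/2 - q_E)q_E - 43q_E.
The leader's first-order condition 139/2 - 2q_E = 0 yields q_E = 139/4.
Then q_D = (139 - 2·(139/4))/4 = 139/8.
Price P = 182 - 2·(417/8) = 311/4.
Delta's profit: (311/4 - 43)·(139/8) - 201 = 402.7813.

402.78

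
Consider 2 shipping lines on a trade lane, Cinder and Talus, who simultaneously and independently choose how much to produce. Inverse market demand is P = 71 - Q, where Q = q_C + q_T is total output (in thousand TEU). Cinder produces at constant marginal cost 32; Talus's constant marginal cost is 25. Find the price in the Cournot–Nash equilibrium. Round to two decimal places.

Cinder's profit: π_C = (71 - Q)q_C - (32q_C). Setting ∂π_C/∂q_C = 0: 39 - 2q_C - (q_T) = 0.
Talus's profit: π_T = (71 - Q)q_T - (25q_T). Setting ∂π_T/∂q_T = 0: 46 - 2q_T - (q_C) = 0.
Best responses: q_C = (39 - q_T)/2, q_T = (46 - q_C)/2.
Substituting one into the other gives q_C = 32/3 and q_T = 53/3.
Total output Q = 85/3, so price P = 71 - 85/3 = 128/3.

42.67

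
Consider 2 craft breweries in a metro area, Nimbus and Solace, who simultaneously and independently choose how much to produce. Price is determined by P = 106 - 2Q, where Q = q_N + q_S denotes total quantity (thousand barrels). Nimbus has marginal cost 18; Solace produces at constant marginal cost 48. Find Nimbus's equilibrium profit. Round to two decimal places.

Nimbus's profit: π_N = (106 - 2Q)q_N - (18q_N). Setting ∂π_N/∂q_N = 0: 88 - 4q_N - 2(q_S) = 0.
Solace's first-order condition: 58 - 4q_S - 2(q_N) = 0.
Rearranging gives the reaction functions q_N = (88 - 2q_S)/4 and q_S = (58 - 2q_N)/4.
Solving the pair: q_N = 59/3, q_S = 14/3.
Price P = 106 - 2·(73/3) = 172/3.
Nimbus's profit: (172/3 - 18)·(59/3) = 773.5556.

773.56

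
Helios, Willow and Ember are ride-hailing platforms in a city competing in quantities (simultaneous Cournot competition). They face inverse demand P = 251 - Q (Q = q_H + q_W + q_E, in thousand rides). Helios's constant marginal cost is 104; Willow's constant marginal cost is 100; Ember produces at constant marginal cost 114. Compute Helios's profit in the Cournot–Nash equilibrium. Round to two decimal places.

1463.06

Helios's profit: π_H = (251 - Q)q_H - (104q_H). Setting ∂π_H/∂q_H = 0: 147 - 2q_H - (q_W + q_E) = 0.
Willow's profit: π_W = (251 - Q)q_W - (100q_W). Setting ∂π_W/∂q_W = 0: 151 - 2q_W - (q_H + q_E) = 0.
Ember's first-order condition: 137 - 2q_E - (q_H + q_W) = 0.
Summing all 3 equations gives 435 − 4Q = 0, hence Q = 435/4.
Back-substituting: q_H = (147 − 435/4) = 153/4, q_W = (151 − 435/4) = 169/4, q_E = (137 − 435/4) = 113/4.
Price P = 251 - 435/4 = 569/4.
Helios's profit: (569/4 - 104)·(153/4) = 1463.0625.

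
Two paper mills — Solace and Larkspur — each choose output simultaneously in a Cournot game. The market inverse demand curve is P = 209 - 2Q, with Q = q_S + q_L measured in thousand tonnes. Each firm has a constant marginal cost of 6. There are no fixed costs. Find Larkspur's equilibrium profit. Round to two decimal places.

2289.39

Each firm earns π_i = (209 - 2Q)q_i - 6q_i.
First-order condition (treating rivals' output as given): 203 - 4q_i - 2q_j = 0.
By symmetry each firm produces the same amount; substituting q_j = q_i yields q_i = 203/6.
Price P = 209 - 2·(203/3) = 221/3.
Larkspur's profit: (221/3 - 6)·(203/6) = 2289.3889.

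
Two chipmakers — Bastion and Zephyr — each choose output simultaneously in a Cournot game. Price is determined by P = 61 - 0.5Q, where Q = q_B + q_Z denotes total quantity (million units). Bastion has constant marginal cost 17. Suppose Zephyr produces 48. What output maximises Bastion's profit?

20

With the rival's output fixed at 48, Bastion's profit is π_B = (61 - (1/2)·48 - (1/2)q_B)q_B - (17q_B) = (37 - (1/2)q_B)q_B - (17q_B).
∂π_B/∂q_B = 20 - q_B = 0, so q_B = 20.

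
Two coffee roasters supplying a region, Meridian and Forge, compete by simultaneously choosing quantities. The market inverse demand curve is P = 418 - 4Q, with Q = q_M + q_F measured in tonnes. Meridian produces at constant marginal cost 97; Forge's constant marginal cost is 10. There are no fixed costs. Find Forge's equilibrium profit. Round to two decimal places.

Meridian's profit: π_M = (418 - 4Q)q_M - (97q_M). Setting ∂π_M/∂q_M = 0: 321 - 8q_M - 4(q_F) = 0.
Forge's first-order condition: 408 - 8q_F - 4(q_M) = 0.
Rearranging gives the reaction functions q_M = (321 - 4q_F)/8 and q_F = (408 - 4q_M)/8.
Solving the pair: q_M = 39/2, q_F = 165/4.
Price P = 418 - 4·(243/4) = 175.
Forge's profit: (175 - 10)·(165/4) = 6806.2500.

6806.25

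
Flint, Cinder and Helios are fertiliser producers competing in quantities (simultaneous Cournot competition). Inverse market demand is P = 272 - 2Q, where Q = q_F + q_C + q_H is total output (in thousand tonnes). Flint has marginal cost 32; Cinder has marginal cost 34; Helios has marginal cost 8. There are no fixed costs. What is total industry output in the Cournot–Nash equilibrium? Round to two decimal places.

Flint's profit: π_F = (272 - 2Q)q_F - (32q_F). Setting ∂π_F/∂q_F = 0: 240 - 4q_F - 2(q_C + q_H) = 0.
Cinder's first-order condition: 238 - 4q_C - 2(q_F + q_H) = 0.
Helios's first-order condition: 264 - 4q_H - 2(q_F + q_C) = 0.
Adding the 3 conditions: 742 − 4Q − 4Q = 0, i.e. Q = 371/4.
Back-substituting: q_F = (240 − 371/2)/2 = 109/4, q_C = (238 − 371/2)/2 = 105/4, q_H = (264 − 371/2)/2 = 157/4.
Total output Q = 109/4 + 105/4 + 157/4 = 371/4.

92.75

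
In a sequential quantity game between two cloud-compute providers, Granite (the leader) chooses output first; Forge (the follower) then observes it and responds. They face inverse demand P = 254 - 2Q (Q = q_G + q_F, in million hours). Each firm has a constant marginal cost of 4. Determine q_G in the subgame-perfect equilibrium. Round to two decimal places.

Solve by backward induction. Given q_G, the follower Forge maximises π_F = (254 - 2q_G - 2q_F)q_F - 4q_F.
Setting the follower's marginal profit to zero, 250 - 2q_G - 4q_F = 0, i.e. q_F = (250 - 2q_G)/4.
Granite substitutes q_F(q_G) into its own profit: π_G = q_G(254 - 2q_G - (250 - 2q_G)/2) - 4q_G = (129 - q_G)q_G - 4q_G.
Leader FOC: 125 - 2q_G = 0, so q_G = 125/2.
Then q_F = (250 - 2·(125/2))/4 = 125/4.

62.50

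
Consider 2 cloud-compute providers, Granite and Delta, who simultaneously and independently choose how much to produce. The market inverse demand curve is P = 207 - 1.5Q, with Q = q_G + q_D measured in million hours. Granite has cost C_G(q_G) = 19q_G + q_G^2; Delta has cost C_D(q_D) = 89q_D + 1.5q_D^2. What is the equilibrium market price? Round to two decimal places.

Granite's profit: π_G = (207 - 1.5Q)q_G - (19q_G + q_G²). Setting ∂π_G/∂q_G = 0: 188 - 5q_G - (3/2)(q_D) = 0.
Delta's profit: π_D = (207 - 1.5Q)q_D - (89q_D + (3/2)q_D²). Setting ∂π_D/∂q_D = 0: 118 - 6q_D - (3/2)(q_G) = 0.
Rearranging gives the reaction functions q_G = (188 - (3/2)q_D)/5 and q_D = (118 - (3/2)q_G)/6.
Substituting one into the other gives q_G = 1268/37 and q_D = 1232/111.
Total output Q = 45.3694, so price P = 207 - (3/2)·45.3694 = 138.9459.

138.95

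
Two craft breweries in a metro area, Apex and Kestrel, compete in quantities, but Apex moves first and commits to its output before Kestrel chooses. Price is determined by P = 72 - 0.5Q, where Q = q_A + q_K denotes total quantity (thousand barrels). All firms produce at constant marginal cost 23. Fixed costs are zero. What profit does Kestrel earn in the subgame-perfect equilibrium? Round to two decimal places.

Solve by backward induction. Given q_A, the follower Kestrel maximises π_K = (72 - (1/2)q_A - (1/2)q_K)q_K - 23q_K.
∂π_K/∂q_K = 49 - (1/2)q_A - q_K = 0 gives the reaction function q_K = (49 - (1/2)q_A).
The leader anticipates this reaction. Substituting into P = 72 - 0.5Q gives P = 95/2 - (1/4)q_A, so π_A = (95/2 - (1/4)q_A)q_A - 23q_A.
Maximising: ∂π_A/∂q_A = 49/2 - (1/2)q_A = 0, giving q_A = 49.
Then q_K = (49 - (1/2)·49) = 49/2.
Price P = 72 - (1/2)·(147/2) = 141/4.
Kestrel's profit: (141/4 - 23)·(49/2) = 300.1250.

300.13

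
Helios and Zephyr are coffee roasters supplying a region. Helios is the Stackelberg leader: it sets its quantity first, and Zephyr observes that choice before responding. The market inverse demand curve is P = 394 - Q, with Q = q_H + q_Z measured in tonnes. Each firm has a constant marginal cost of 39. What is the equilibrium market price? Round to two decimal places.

127.75

Solve by backward induction. Given q_H, the follower Zephyr maximises π_Z = (394 - q_H - q_Z)q_Z - 39q_Z.
∂π_Z/∂q_Z = 355 - q_H - 2q_Z = 0 gives the reaction function q_Z = (355 - q_H)/2.
Helios substitutes q_Z(q_H) into its own profit: π_H = q_H(394 - q_H - (355 - q_H)/2) - 39q_H = (433/2 - (1/2)q_H)q_H - 39q_H.
The leader's first-order condition 355/2 - q_H = 0 yields q_H = 355/2.
Then q_Z = (355 - 355/2)/2 = 355/4.
Total output Q = 1065/4, so price P = 394 - 1065/4 = 511/4.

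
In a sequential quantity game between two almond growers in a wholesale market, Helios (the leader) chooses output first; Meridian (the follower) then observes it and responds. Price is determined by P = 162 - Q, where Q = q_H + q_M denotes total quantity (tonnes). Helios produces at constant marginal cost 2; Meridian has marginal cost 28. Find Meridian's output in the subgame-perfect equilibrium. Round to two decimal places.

The follower Meridian best-responds to any q_H: π_M = (162 - Q)q_M - 28q_M.
Setting the follower's marginal profit to zero, 134 - q_H - 2q_M = 0, i.e. q_M = (134 - q_H)/2.
Helios substitutes q_M(q_H) into its own profit: π_H = q_H(162 - q_H - (134 - q_H)/2) - 2q_H = (95 - (1/2)q_H)q_H - 2q_H.
The leader's first-order condition 93 - q_H = 0 yields q_H = 93.
Then q_M = (134 - 93)/2 = 41/2.

20.50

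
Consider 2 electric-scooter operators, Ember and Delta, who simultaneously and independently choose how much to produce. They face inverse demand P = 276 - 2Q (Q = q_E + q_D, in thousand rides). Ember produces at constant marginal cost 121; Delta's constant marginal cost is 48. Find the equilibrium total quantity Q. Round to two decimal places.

Ember's profit: π_E = (276 - 2Q)q_E - (121q_E). Setting ∂π_E/∂q_E = 0: 155 - 4q_E - 2(q_D) = 0.
Delta's profit: π_D = (276 - 2Q)q_D - (48q_D). Setting ∂π_D/∂q_D = 0: 228 - 4q_D - 2(q_E) = 0.
Rearranging gives the reaction functions q_E = (155 - 2q_D)/4 and q_D = (228 - 2q_E)/4.
Substituting one into the other gives q_E = 41/3 and q_D = 301/6.
Total output Q = 41/3 + 301/6 = 383/6.

63.83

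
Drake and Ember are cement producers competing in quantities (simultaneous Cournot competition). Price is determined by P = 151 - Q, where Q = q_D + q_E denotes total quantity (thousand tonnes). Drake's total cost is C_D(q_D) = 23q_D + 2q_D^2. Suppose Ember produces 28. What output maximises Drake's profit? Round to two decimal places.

16.67

With the rival's output fixed at 28, Drake's profit is π_D = (151 - 28 - q_D)q_D - (23q_D + 2q_D²) = (123 - q_D)q_D - (23q_D + 2q_D²).
∂π_D/∂q_D = 100 - 6q_D = 0, so q_D = 50/3.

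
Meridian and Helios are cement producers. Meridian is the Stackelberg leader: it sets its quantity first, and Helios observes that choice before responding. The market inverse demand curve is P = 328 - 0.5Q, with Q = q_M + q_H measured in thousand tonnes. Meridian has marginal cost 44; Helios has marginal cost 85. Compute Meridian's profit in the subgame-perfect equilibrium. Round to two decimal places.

Solve by backward induction. Given q_M, the follower Helios maximises π_H = (328 - (1/2)q_M - (1/2)q_H)q_H - 85q_H.
Follower FOC: 243 - (1/2)q_M - q_H = 0, so q_H(q_M) = (243 - (1/2)q_M).
The leader anticipates this reaction. Substituting into P = 328 - 0.5Q gives P = 413/2 - (1/4)q_M, so π_M = (413/2 - (1/4)q_M)q_M - 44q_M.
The leader's first-order condition 325/2 - (1/2)q_M = 0 yields q_M = 325.
Then q_H = (243 - (1/2)·325) = 161/2.
Price P = 328 - (1/2)·(811/2) = 501/4.
Meridian's profit: (501/4 - 44)·325 = 26406.2500.

26406.25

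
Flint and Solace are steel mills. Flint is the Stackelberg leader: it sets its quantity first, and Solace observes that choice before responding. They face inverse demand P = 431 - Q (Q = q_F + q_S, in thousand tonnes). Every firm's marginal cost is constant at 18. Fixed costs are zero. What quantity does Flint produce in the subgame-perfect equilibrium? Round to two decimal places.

206.50

Solve by backward induction. Given q_F, the follower Solace maximises π_S = (431 - q_F - q_S)q_S - 18q_S.
Follower FOC: 413 - q_F - 2q_S = 0, so q_S(q_F) = (413 - q_F)/2.
Flint substitutes q_S(q_F) into its own profit: π_F = q_F(431 - q_F - (413 - q_F)/2) - 18q_F = (449/2 - (1/2)q_F)q_F - 18q_F.
Maximising: ∂π_F/∂q_F = 413/2 - q_F = 0, giving q_F = 413/2.
Then q_S = (413 - 413/2)/2 = 413/4.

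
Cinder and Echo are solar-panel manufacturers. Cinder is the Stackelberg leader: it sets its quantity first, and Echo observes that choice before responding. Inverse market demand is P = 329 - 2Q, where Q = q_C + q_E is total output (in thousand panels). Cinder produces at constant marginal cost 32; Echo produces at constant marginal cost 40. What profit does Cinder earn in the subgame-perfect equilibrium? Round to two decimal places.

Solve by backward induction. Given q_C, the follower Echo maximises π_E = (329 - 2q_C - 2q_E)q_E - 40q_E.
Follower FOC: 289 - 2q_C - 4q_E = 0, so q_E(q_C) = (289 - 2q_C)/4.
The leader anticipates this reaction. Substituting into P = 329 - 2Q gives P = 369/2 - q_C, so π_C = (369/2 - q_C)q_C - 32q_C.
Maximising: ∂π_C/∂q_C = 305/2 - 2q_C = 0, giving q_C = 305/4.
Then q_E = (289 - 2·(305/4))/4 = 273/8.
Price P = 329 - 2·(883/8) = 433/4.
Cinder's profit: (433/4 - 32)·(305/4) = 5814.0625.

5814.06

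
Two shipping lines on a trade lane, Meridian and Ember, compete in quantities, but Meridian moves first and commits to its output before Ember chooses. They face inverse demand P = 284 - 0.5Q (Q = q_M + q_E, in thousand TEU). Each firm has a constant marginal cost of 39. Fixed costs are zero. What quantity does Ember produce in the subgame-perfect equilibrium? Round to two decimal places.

122.50

Solve by backward induction. Given q_M, the follower Ember maximises π_E = (284 - (1/2)q_M - (1/2)q_E)q_E - 39q_E.
Setting the follower's marginal profit to zero, 245 - (1/2)q_M - q_E = 0, i.e. q_E = (245 - (1/2)q_M).
Meridian substitutes q_E(q_M) into its own profit: π_M = q_M(284 - (1/2)q_M - (245 - (1/2)q_M)/2) - 39q_M = (323/2 - (1/4)q_M)q_M - 39q_M.
Maximising: ∂π_M/∂q_M = 245/2 - (1/2)q_M = 0, giving q_M = 245.
Then q_E = (245 - (1/2)·245) = 245/2.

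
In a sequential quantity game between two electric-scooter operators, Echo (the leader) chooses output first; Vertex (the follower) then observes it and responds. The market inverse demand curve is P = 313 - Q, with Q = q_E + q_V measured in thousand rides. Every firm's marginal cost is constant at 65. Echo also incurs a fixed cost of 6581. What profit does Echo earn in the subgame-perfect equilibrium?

1107

Solve by backward induction. Given q_E, the follower Vertex maximises π_V = (313 - q_E - q_V)q_V - 65q_V.
Setting the follower's marginal profit to zero, 248 - q_E - 2q_V = 0, i.e. q_V = (248 - q_E)/2.
Echo substitutes q_V(q_E) into its own profit: π_E = q_E(313 - q_E - (248 - q_E)/2) - 65q_E = (189 - (1/2)q_E)q_E - 65q_E.
Leader FOC: 124 - q_E = 0, so q_E = 124.
Then q_V = (248 - 124)/2 = 62.
Price P = 313 - 186 = 127.
Echo's profit: (127 - 65)·124 - 6581 = 1107.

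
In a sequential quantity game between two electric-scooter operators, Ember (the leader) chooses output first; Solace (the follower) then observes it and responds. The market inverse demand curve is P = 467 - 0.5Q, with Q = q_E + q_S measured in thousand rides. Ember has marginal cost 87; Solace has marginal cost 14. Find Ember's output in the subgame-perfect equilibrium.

307

Solve by backward induction. Given q_E, the follower Solace maximises π_S = (467 - (1/2)q_E - (1/2)q_S)q_S - 14q_S.
Follower FOC: 453 - (1/2)q_E - q_S = 0, so q_S(q_E) = (453 - (1/2)q_E).
The leader anticipates this reaction. Substituting into P = 467 - 0.5Q gives P = 481/2 - (1/4)q_E, so π_E = (481/2 - (1/4)q_E)q_E - 87q_E.
The leader's first-order condition 307/2 - (1/2)q_E = 0 yields q_E = 307.
Then q_S = (453 - (1/2)·307) = 599/2.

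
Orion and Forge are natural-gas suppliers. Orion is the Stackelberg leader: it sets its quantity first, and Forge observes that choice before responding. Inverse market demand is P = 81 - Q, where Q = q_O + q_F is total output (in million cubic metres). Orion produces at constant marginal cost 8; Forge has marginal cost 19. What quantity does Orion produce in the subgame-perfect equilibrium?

42

The follower Forge best-responds to any q_O: π_F = (81 - Q)q_F - 19q_F.
Follower FOC: 62 - q_O - 2q_F = 0, so q_F(q_O) = (62 - q_O)/2.
Orion substitutes q_F(q_O) into its own profit: π_O = q_O(81 - q_O - (62 - q_O)/2) - 8q_O = (50 - (1/2)q_O)q_O - 8q_O.
The leader's first-order condition 42 - q_O = 0 yields q_O = 42.
Then q_F = (62 - 42)/2 = 10.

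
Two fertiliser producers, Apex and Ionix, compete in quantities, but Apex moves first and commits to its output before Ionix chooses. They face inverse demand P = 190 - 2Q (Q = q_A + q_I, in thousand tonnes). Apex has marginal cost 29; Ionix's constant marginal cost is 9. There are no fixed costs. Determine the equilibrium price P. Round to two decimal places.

64.25

Solve by backward induction. Given q_A, the follower Ionix maximises π_I = (190 - 2q_A - 2q_I)q_I - 9q_I.
Follower FOC: 181 - 2q_A - 4q_I = 0, so q_I(q_A) = (181 - 2q_A)/4.
Apex substitutes q_I(q_A) into its own profit: π_A = q_A(190 - 2q_A - (181 - 2q_A)/2) - 29q_A = (199/2 - q_A)q_A - 29q_A.
Maximising: ∂π_A/∂q_A = 141/2 - 2q_A = 0, giving q_A = 141/4.
Then q_I = (181 - 2·(141/4))/4 = 221/8.
Total output Q = 503/8, so price P = 190 - 2·(503/8) = 257/4.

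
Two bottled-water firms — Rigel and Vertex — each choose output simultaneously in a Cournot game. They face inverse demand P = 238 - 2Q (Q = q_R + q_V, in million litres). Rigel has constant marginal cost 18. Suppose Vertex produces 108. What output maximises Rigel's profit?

1

With the rival's output fixed at 108, Rigel's profit is π_R = (238 - 2·108 - 2q_R)q_R - (18q_R) = (22 - 2q_R)q_R - (18q_R).
∂π_R/∂q_R = 4 - 4q_R = 0, so q_R = 1.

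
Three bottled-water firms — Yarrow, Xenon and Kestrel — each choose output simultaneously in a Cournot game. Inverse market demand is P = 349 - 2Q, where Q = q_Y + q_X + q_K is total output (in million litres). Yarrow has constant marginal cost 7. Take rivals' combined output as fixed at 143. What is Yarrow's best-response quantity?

With rivals' combined output fixed at 143, Yarrow's profit is π_Y = (349 - 2·143 - 2q_Y)q_Y - (7q_Y) = (63 - 2q_Y)q_Y - (7q_Y).
∂π_Y/∂q_Y = 56 - 4q_Y = 0, so q_Y = 14.

14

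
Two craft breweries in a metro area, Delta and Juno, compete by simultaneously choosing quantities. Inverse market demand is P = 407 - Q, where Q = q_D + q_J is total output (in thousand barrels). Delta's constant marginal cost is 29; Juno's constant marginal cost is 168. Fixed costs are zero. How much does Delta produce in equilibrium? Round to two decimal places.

Delta's profit: π_D = (407 - Q)q_D - (29q_D). Setting ∂π_D/∂q_D = 0: 378 - 2q_D - (q_J) = 0.
Juno's first-order condition: 239 - 2q_J - (q_D) = 0.
Rearranging gives the reaction functions q_D = (378 - q_J)/2 and q_J = (239 - q_D)/2.
Substituting one into the other gives q_D = 517/3 and q_J = 100/3.

172.33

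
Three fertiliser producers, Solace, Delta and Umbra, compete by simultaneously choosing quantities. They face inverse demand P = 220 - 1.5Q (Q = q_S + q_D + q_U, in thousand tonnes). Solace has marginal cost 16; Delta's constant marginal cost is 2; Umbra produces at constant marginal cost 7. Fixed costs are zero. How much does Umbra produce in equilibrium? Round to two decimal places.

36.17

Solace's profit: π_S = (220 - 1.5Q)q_S - (16q_S). Setting ∂π_S/∂q_S = 0: 204 - 3q_S - (3/2)(q_D + q_U) = 0.
Delta's first-order condition: 218 - 3q_D - (3/2)(q_S + q_U) = 0.
Umbra's first-order condition: 213 - 3q_U - (3/2)(q_S + q_D) = 0.
Summing all 3 equations gives 635 − 6Q = 0, hence Q = 635/6.
Back-substituting: q_S = (204 − 635/4)/(3/2) = 181/6, q_D = (218 − 635/4)/(3/2) = 79/2, q_U = (213 − 635/4)/(3/2) = 217/6.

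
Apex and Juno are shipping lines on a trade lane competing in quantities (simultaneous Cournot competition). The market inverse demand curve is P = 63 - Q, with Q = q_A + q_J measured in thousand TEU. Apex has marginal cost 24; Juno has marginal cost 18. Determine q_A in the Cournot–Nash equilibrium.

Apex's profit: π_A = (63 - Q)q_A - (24q_A). Setting ∂π_A/∂q_A = 0: 39 - 2q_A - (q_J) = 0.
Juno's first-order condition: 45 - 2q_J - (q_A) = 0.
Rearranging gives the reaction functions q_A = (39 - q_J)/2 and q_J = (45 - q_A)/2.
Substituting one into the other gives q_A = 11 and q_J = 17.

11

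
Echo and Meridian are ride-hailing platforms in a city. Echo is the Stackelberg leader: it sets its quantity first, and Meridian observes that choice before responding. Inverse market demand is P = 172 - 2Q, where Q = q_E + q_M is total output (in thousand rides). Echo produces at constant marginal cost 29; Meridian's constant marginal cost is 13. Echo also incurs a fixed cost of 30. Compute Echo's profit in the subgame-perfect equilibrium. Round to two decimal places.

978.06

The follower Meridian best-responds to any q_E: π_M = (172 - 2Q)q_M - 13q_M.
∂π_M/∂q_M = 159 - 2q_E - 4q_M = 0 gives the reaction function q_M = (159 - 2q_E)/4.
The leader anticipates this reaction. Substituting into P = 172 - 2Q gives P = 185/2 - q_E, so π_E = (185/2 - q_E)q_E - 29q_E.
The leader's first-order condition 127/2 - 2q_E = 0 yields q_E = 127/4.
Then q_M = (159 - 2·(127/4))/4 = 191/8.
Price P = 172 - 2·(445/8) = 243/4.
Echo's profit: (243/4 - 29)·(127/4) - 30 = 978.0625.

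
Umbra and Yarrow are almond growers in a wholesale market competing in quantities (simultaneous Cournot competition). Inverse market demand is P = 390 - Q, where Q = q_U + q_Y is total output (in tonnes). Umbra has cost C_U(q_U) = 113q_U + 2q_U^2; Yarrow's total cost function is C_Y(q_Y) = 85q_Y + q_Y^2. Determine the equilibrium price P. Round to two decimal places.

Umbra's profit: π_U = (390 - Q)q_U - (113q_U + 2q_U²). Setting ∂π_U/∂q_U = 0: 277 - 6q_U - (q_Y) = 0.
Yarrow's profit: π_Y = (390 - Q)q_Y - (85q_Y + q_Y²). Setting ∂π_Y/∂q_Y = 0: 305 - 4q_Y - (q_U) = 0.
So q_U = (277 - q_Y)/6 and q_Y = (305 - q_U)/4.
Solving the pair: q_U = 803/23, q_Y = 1553/23.
Total output Q = 102.4348, so price P = 390 - 102.4348 = 287.5652.

287.57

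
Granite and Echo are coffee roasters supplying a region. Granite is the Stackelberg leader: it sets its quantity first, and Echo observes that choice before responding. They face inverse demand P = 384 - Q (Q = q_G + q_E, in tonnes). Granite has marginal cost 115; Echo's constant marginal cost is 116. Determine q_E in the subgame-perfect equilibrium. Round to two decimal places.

Solve by backward induction. Given q_G, the follower Echo maximises π_E = (384 - q_G - q_E)q_E - 116q_E.
Setting the follower's marginal profit to zero, 268 - q_G - 2q_E = 0, i.e. q_E = (268 - q_G)/2.
The leader anticipates this reaction. Substituting into P = 384 - Q gives P = 250 - (1/2)q_G, so π_G = (250 - (1/2)q_G)q_G - 115q_G.
The leader's first-order condition 135 - q_G = 0 yields q_G = 135.
Then q_E = (268 - 135)/2 = 133/2.

66.50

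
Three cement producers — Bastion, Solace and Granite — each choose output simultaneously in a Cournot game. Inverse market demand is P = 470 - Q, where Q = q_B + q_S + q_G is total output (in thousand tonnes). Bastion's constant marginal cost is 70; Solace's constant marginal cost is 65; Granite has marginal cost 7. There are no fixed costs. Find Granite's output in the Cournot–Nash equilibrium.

146

Bastion's profit: π_B = (470 - Q)q_B - (70q_B). Setting ∂π_B/∂q_B = 0: 400 - 2q_B - (q_S + q_G) = 0.
Solace's profit: π_S = (470 - Q)q_S - (65q_S). Setting ∂π_S/∂q_S = 0: 405 - 2q_S - (q_B + q_G) = 0.
Granite's profit: π_G = (470 - Q)q_G - (7q_G). Setting ∂π_G/∂q_G = 0: 463 - 2q_G - (q_B + q_S) = 0.
Adding the 3 first-order conditions: 1268 − 4Q = 0, so Q = 317.
Back-substituting: q_B = (400 − 317) = 83, q_S = (405 − 317) = 88, q_G = (463 − 317) = 146.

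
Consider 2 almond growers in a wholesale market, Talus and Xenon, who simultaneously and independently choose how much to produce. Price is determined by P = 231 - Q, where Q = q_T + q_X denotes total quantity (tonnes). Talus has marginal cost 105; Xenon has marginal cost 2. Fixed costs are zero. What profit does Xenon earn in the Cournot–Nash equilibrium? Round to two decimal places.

Talus's profit: π_T = (231 - Q)q_T - (105q_T). Setting ∂π_T/∂q_T = 0: 126 - 2q_T - (q_X) = 0.
Xenon's profit: π_X = (231 - Q)q_X - (2q_X). Setting ∂π_X/∂q_X = 0: 229 - 2q_X - (q_T) = 0.
Best responses: q_T = (126 - q_X)/2, q_X = (229 - q_T)/2.
Solving the pair: q_T = 23/3, q_X = 332/3.
Price P = 231 - 355/3 = 338/3.
Xenon's profit: (338/3 - 2)·(332/3) = 12247.1111.

12247.11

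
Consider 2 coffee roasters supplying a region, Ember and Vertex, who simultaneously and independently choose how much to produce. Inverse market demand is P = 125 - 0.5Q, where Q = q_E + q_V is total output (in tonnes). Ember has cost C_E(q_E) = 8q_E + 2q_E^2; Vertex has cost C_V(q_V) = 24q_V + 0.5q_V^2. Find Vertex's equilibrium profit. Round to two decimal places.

Ember's profit: π_E = (125 - 0.5Q)q_E - (8q_E + 2q_E²). Setting ∂π_E/∂q_E = 0: 117 - 5q_E - (1/2)(q_V) = 0.
Vertex's profit: π_V = (125 - 0.5Q)q_V - (24q_V + (1/2)q_V²). Setting ∂π_V/∂q_V = 0: 101 - 2q_V - (1/2)(q_E) = 0.
Rearranging gives the reaction functions q_E = (117 - (1/2)q_V)/5 and q_V = (101 - (1/2)q_E)/2.
Solving the pair: q_E = 734/39, q_V = 1786/39.
Price P = 125 - (1/2)·(840/13) = 1205/13.
Vertex's profit: (1205/13)·(1786/39) - 24·(1786/39) - (1/2)(1786/39)² = 2097.1703.

2097.17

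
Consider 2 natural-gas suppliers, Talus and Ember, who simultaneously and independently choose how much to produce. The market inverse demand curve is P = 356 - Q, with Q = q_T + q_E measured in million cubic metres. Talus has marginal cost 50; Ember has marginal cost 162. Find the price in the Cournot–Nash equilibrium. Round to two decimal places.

189.33

Talus's profit: π_T = (356 - Q)q_T - (50q_T). Setting ∂π_T/∂q_T = 0: 306 - 2q_T - (q_E) = 0.
Ember's first-order condition: 194 - 2q_E - (q_T) = 0.
Rearranging gives the reaction functions q_T = (306 - q_E)/2 and q_E = (194 - q_T)/2.
Substituting one into the other gives q_T = 418/3 and q_E = 82/3.
Total output Q = 500/3, so price P = 356 - 500/3 = 568/3.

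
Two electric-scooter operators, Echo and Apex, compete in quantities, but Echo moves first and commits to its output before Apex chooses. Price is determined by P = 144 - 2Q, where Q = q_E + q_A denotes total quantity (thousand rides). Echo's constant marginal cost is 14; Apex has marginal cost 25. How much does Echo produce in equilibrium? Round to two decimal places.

Solve by backward induction. Given q_E, the follower Apex maximises π_A = (144 - 2q_E - 2q_A)q_A - 25q_A.
Follower FOC: 119 - 2q_E - 4q_A = 0, so q_A(q_E) = (119 - 2q_E)/4.
Echo substitutes q_A(q_E) into its own profit: π_E = q_E(144 - 2q_E - (119 - 2q_E)/2) - 14q_E = (169/2 - q_E)q_E - 14q_E.
Maximising: ∂π_E/∂q_E = 141/2 - 2q_E = 0, giving q_E = 141/4.
Then q_A = (119 - 2·(141/4))/4 = 97/8.

35.25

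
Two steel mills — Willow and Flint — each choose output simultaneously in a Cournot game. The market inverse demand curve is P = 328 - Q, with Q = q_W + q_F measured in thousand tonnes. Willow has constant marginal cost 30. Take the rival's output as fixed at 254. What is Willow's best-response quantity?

22

With the rival's output fixed at 254, Willow's profit is π_W = (328 - 254 - q_W)q_W - (30q_W) = (74 - q_W)q_W - (30q_W).
∂π_W/∂q_W = 44 - 2q_W = 0, so q_W = 22.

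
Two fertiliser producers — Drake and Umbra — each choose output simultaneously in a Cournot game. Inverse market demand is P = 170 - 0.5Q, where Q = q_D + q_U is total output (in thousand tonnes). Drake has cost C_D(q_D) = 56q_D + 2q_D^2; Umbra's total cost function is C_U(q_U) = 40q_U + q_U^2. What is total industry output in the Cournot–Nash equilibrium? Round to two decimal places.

58.98

Drake's profit: π_D = (170 - 0.5Q)q_D - (56q_D + 2q_D²). Setting ∂π_D/∂q_D = 0: 114 - 5q_D - (1/2)(q_U) = 0.
Umbra's first-order condition: 130 - 3q_U - (1/2)(q_D) = 0.
Best responses: q_D = (114 - (1/2)q_U)/5, q_U = (130 - (1/2)q_D)/3.
Solving the pair: q_D = 1108/59, q_U = 40.2034.
Total output Q = 1108/59 + 40.2034 = 58.9831.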